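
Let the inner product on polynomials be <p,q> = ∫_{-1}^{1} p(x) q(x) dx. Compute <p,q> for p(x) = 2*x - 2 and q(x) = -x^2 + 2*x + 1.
<p,q> = 0

Expand the product: p(x)·q(x) = -2*x^3 + 6*x^2 - 2*x - 2.
∫_{-1}^{1} of each monomial x^k gives [2/(k+1) if k even, 0 if k odd]. Integrating term-by-term (or equivalently evaluating the antiderivative F(x) = -x^4/2 + 2*x^3 - x^2 - 2*x at the endpoints):
  F(1) − F(−1) = -3/2 − (-3/2) = 0.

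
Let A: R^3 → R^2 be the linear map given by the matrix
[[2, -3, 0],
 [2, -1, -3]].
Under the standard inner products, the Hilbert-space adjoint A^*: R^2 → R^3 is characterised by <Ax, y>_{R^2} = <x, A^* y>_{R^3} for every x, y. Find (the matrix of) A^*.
A^* = A^T =
[[2, 2],
 [-3, -1],
 [0, -3]]

For real matrices with standard dot products, the defining identity <Ax, y> = <x, A^* y> gives (Ax)^T y = x^T (A^*) y, i.e. x^T A^T y = x^T (A^*) y. Since this holds for all x, y, we must have A^* = A^T. Therefore
A^* =
[[2, 2],
 [-3, -1],
 [0, -3]].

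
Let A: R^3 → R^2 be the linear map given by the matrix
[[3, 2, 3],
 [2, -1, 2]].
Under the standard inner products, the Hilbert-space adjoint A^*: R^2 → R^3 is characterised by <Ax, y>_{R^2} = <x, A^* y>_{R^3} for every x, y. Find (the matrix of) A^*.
A^* = A^T =
[[3, 2],
 [2, -1],
 [3, 2]]

For real matrices with standard dot products, the defining identity <Ax, y> = <x, A^* y> gives (Ax)^T y = x^T (A^*) y, i.e. x^T A^T y = x^T (A^*) y. Since this holds for all x, y, we must have A^* = A^T. Therefore
A^* =
[[3, 2],
 [2, -1],
 [3, 2]].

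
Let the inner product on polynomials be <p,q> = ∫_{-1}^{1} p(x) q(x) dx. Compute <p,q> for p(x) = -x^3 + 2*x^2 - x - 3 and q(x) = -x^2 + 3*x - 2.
<p,q> = 22/3

Expand the product: p(x)·q(x) = x^5 - 5*x^4 + 9*x^3 - 4*x^2 - 7*x + 6.
∫_{-1}^{1} of each monomial x^k gives [2/(k+1) if k even, 0 if k odd]. Integrating term-by-term (or equivalently evaluating the antiderivative F(x) = x^6/6 - x^5 + 9*x^4/4 - 4*x^3/3 - 7*x^2/2 + 6*x at the endpoints):
  F(1) − F(−1) = 31/12 − (-19/4) = 22/3.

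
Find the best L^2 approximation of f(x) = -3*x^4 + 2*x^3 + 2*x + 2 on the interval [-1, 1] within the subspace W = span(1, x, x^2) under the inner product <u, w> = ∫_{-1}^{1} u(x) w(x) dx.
g(x) = -18*x^2/7 + 16*x/5 + 79/35

The best approximation g ∈ W is the orthogonal projection of f onto W. Writing g = a_0 + a_1 x + a_2 x^2, the coefficients solve the normal equations G · a = b where
  G_{ij} = <φ_i, φ_j> and b_i = <f, φ_i>, with φ_0 = 1, φ_1 = x, φ_2 = x^2.
G =
  [2, 0, 2/3]
  [0, 2/3, 0]
  [2/3, 0, 2/5],
b = (14/5, 32/15, 10/21).
Solving gives a_0 = 79/35, a_1 = 16/5, a_2 = -18/7, so
  g(x) = -18*x^2/7 + 16*x/5 + 79/35.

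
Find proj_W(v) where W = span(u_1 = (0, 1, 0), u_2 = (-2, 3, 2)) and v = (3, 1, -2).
proj_W(v) = (5/2, 1, -5/2)

Set up U = [u_1 | ... | u_2] ∈ R^(3×2). The projector onto W = col(U) is P = U (U^T U)^(-1) U^T.
Compute U^T U =
  [1, 3]
  [3, 17],
and U^T v = (1, -7).
Solve U^T U · c = U^T v for the coefficients: c = (19/4, -5/4). The projection is proj_W(v) = U c.
Check: (v - proj_W(v)) · u_1 = 0  (should be 0).
Check: (v - proj_W(v)) · u_2 = 0  (should be 0).
Result: proj_W(v) = (5/2, 1, -5/2).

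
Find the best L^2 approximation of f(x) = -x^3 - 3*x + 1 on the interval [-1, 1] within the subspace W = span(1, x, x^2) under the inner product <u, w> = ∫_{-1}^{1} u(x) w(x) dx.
g(x) = 1 - 18*x/5

The best approximation g ∈ W is the orthogonal projection of f onto W. Writing g = a_0 + a_1 x + a_2 x^2, the coefficients solve the normal equations G · a = b where
  G_{ij} = <φ_i, φ_j> and b_i = <f, φ_i>, with φ_0 = 1, φ_1 = x, φ_2 = x^2.
G =
  [2, 0, 2/3]
  [0, 2/3, 0]
  [2/3, 0, 2/5],
b = (2, -12/5, 2/3).
Solving gives a_0 = 1, a_1 = -18/5, a_2 = 0, so
  g(x) = 1 - 18*x/5.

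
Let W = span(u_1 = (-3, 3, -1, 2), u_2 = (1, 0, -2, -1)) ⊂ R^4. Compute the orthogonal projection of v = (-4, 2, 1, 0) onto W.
proj_W(v) = (-113/43, 84/43, 30/43, 85/43)

Set up U = [u_1 | ... | u_2] ∈ R^(4×2). The projector onto W = col(U) is P = U (U^T U)^(-1) U^T.
Compute U^T U =
  [23, -3]
  [-3, 6],
and U^T v = (17, -6).
Solve U^T U · c = U^T v for the coefficients: c = (28/43, -29/43). The projection is proj_W(v) = U c.
Check: (v - proj_W(v)) · u_1 = 0  (should be 0).
Check: (v - proj_W(v)) · u_2 = 0  (should be 0).
Result: proj_W(v) = (-113/43, 84/43, 30/43, 85/43).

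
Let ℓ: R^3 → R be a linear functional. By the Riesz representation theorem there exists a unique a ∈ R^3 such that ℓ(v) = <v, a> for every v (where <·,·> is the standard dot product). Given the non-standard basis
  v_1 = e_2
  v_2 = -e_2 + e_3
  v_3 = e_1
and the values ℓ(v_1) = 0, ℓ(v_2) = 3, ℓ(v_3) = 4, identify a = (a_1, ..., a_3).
a = (4, 0, 3)

Write a = (a_1, ..., a_3) in the standard basis. For each basis vector v_i, ℓ(v_i) = <v_i, a> is a linear equation in the a_j's. Collect the n equations into a matrix system V a = ℓ, where row i of V is v_i (expressed in the standard basis). Since V is invertible (lower-triangular with 1s on the diagonal, up to permutation), solve by back-substitution:
  V =
[[0, 1, 0],
 [0, -1, 1],
 [1, 0, 0]]
  V a = (0, 3, 4)
Solving gives a = (4, 0, 3).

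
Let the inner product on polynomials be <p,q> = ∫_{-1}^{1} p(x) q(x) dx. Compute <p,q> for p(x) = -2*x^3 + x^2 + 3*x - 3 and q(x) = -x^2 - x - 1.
<p,q> = 86/15

Expand the product: p(x)·q(x) = 2*x^5 + x^4 - 2*x^3 - x^2 + 3.
∫_{-1}^{1} of each monomial x^k gives [2/(k+1) if k even, 0 if k odd]. Integrating term-by-term (or equivalently evaluating the antiderivative F(x) = x^6/3 + x^5/5 - x^4/2 - x^3/3 + 3*x at the endpoints):
  F(1) − F(−1) = 27/10 − (-91/30) = 86/15.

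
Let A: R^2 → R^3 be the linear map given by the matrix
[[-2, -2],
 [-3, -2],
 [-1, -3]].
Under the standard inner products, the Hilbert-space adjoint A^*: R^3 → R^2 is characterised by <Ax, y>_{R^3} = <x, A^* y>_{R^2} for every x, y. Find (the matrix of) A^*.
A^* = A^T =
[[-2, -3, -1],
 [-2, -2, -3]]

For real matrices with standard dot products, the defining identity <Ax, y> = <x, A^* y> gives (Ax)^T y = x^T (A^*) y, i.e. x^T A^T y = x^T (A^*) y. Since this holds for all x, y, we must have A^* = A^T. Therefore
A^* =
[[-2, -3, -1],
 [-2, -2, -3]].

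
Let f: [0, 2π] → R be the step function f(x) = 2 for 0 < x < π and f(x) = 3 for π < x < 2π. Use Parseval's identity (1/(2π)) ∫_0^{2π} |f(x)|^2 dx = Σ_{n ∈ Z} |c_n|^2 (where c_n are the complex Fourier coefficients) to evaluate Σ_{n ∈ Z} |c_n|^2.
Σ |c_n|^2 = 13/2

Parseval equates the L^2 energy of f (normalised by 1/(2π)) with the ℓ^2 sum of its Fourier coefficients: (1/(2π)) ∫_0^{2π} |f|^2 = Σ |c_n|^2.
Compute the left side: (1/(2π)) [∫_0^π 2^2 dx + ∫_π^{2π} 3^2 dx] = (1/(2π)) · (4π + 9π) = (4 + 9)/2 = 13/2.
So Σ_{n ∈ Z} |c_n|^2 = 13/2.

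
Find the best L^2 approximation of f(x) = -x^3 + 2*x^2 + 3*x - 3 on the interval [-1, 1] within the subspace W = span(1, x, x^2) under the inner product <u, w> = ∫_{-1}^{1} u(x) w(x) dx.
g(x) = 2*x^2 + 12*x/5 - 3

The best approximation g ∈ W is the orthogonal projection of f onto W. Writing g = a_0 + a_1 x + a_2 x^2, the coefficients solve the normal equations G · a = b where
  G_{ij} = <φ_i, φ_j> and b_i = <f, φ_i>, with φ_0 = 1, φ_1 = x, φ_2 = x^2.
G =
  [2, 0, 2/3]
  [0, 2/3, 0]
  [2/3, 0, 2/5],
b = (-14/3, 8/5, -6/5).
Solving gives a_0 = -3, a_1 = 12/5, a_2 = 2, so
  g(x) = 2*x^2 + 12*x/5 - 3.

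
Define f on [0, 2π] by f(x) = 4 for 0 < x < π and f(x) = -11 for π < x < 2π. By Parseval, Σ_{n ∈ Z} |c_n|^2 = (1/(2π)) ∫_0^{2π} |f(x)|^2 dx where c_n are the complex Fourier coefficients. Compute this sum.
Σ |c_n|^2 = 137/2

Parseval equates the L^2 energy of f (normalised by 1/(2π)) with the ℓ^2 sum of its Fourier coefficients: (1/(2π)) ∫_0^{2π} |f|^2 = Σ |c_n|^2.
Compute the left side: (1/(2π)) [∫_0^π 4^2 dx + ∫_π^{2π} (-11)^2 dx] = (1/(2π)) · (16π + 121π) = (16 + 121)/2 = 137/2.
So Σ_{n ∈ Z} |c_n|^2 = 137/2.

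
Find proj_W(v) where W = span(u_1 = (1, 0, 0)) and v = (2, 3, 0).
proj_W(v) = (2, 0, 0)

Set up U = [u_1 | ... | u_1] ∈ R^(3×1). The projector onto W = col(U) is P = U (U^T U)^(-1) U^T.
Compute U^T U =
  [1],
and U^T v = (2).
Solve U^T U · c = U^T v for the coefficients: c = (2). The projection is proj_W(v) = U c.
Check: (v - proj_W(v)) · u_1 = 0  (should be 0).
Result: proj_W(v) = (2, 0, 0).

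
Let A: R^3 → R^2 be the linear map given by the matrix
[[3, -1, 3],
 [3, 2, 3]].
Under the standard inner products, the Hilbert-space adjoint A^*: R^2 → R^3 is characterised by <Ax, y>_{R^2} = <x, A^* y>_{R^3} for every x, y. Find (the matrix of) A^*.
A^* = A^T =
[[3, 3],
 [-1, 2],
 [3, 3]]

For real matrices with standard dot products, the defining identity <Ax, y> = <x, A^* y> gives (Ax)^T y = x^T (A^*) y, i.e. x^T A^T y = x^T (A^*) y. Since this holds for all x, y, we must have A^* = A^T. Therefore
A^* =
[[3, 3],
 [-1, 2],
 [3, 3]].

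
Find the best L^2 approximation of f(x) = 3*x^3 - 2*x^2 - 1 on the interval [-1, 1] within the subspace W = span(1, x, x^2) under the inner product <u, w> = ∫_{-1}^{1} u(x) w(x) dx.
g(x) = -2*x^2 + 9*x/5 - 1

The best approximation g ∈ W is the orthogonal projection of f onto W. Writing g = a_0 + a_1 x + a_2 x^2, the coefficients solve the normal equations G · a = b where
  G_{ij} = <φ_i, φ_j> and b_i = <f, φ_i>, with φ_0 = 1, φ_1 = x, φ_2 = x^2.
G =
  [2, 0, 2/3]
  [0, 2/3, 0]
  [2/3, 0, 2/5],
b = (-10/3, 6/5, -22/15).
Solving gives a_0 = -1, a_1 = 9/5, a_2 = -2, so
  g(x) = -2*x^2 + 9*x/5 - 1.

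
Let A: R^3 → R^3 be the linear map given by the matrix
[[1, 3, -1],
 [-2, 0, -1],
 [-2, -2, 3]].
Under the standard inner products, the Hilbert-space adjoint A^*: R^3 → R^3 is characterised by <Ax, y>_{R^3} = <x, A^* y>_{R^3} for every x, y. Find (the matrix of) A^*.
A^* = A^T =
[[1, -2, -2],
 [3, 0, -2],
 [-1, -1, 3]]

For real matrices with standard dot products, the defining identity <Ax, y> = <x, A^* y> gives (Ax)^T y = x^T (A^*) y, i.e. x^T A^T y = x^T (A^*) y. Since this holds for all x, y, we must have A^* = A^T. Therefore
A^* =
[[1, -2, -2],
 [3, 0, -2],
 [-1, -1, 3]].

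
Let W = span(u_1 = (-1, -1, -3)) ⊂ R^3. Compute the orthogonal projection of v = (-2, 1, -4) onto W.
proj_W(v) = (-13/11, -13/11, -39/11)

Set up U = [u_1 | ... | u_1] ∈ R^(3×1). The projector onto W = col(U) is P = U (U^T U)^(-1) U^T.
Compute U^T U =
  [11],
and U^T v = (13).
Solve U^T U · c = U^T v for the coefficients: c = (13/11). The projection is proj_W(v) = U c.
Check: (v - proj_W(v)) · u_1 = 0  (should be 0).
Result: proj_W(v) = (-13/11, -13/11, -39/11).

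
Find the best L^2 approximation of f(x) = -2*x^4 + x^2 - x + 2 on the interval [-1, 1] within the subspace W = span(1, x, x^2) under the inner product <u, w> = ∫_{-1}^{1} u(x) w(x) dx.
g(x) = -5*x^2/7 - x + 76/35

The best approximation g ∈ W is the orthogonal projection of f onto W. Writing g = a_0 + a_1 x + a_2 x^2, the coefficients solve the normal equations G · a = b where
  G_{ij} = <φ_i, φ_j> and b_i = <f, φ_i>, with φ_0 = 1, φ_1 = x, φ_2 = x^2.
G =
  [2, 0, 2/3]
  [0, 2/3, 0]
  [2/3, 0, 2/5],
b = (58/15, -2/3, 122/105).
Solving gives a_0 = 76/35, a_1 = -1, a_2 = -5/7, so
  g(x) = -5*x^2/7 - x + 76/35.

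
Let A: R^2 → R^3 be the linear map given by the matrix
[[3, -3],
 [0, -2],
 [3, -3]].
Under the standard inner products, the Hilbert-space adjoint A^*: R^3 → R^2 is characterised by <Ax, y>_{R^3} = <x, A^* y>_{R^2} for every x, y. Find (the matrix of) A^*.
A^* = A^T =
[[3, 0, 3],
 [-3, -2, -3]]

For real matrices with standard dot products, the defining identity <Ax, y> = <x, A^* y> gives (Ax)^T y = x^T (A^*) y, i.e. x^T A^T y = x^T (A^*) y. Since this holds for all x, y, we must have A^* = A^T. Therefore
A^* =
[[3, 0, 3],
 [-3, -2, -3]].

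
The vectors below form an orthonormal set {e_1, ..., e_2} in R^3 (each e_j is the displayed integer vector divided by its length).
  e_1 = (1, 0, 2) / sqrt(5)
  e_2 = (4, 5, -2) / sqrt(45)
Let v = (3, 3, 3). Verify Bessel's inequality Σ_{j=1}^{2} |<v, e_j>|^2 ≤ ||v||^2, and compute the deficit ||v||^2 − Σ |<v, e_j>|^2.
Σ |<v, e_j>|^2 = 26; ||v||^2 = 27; deficit = 1

Write each e_j = u_j / sqrt(<u_j, u_j>) where u_j is the displayed integer vector. Then <v, e_j> = <v, u_j> / sqrt(<u_j, u_j>), so |<v, e_j>|^2 = <v, u_j>^2 / <u_j, u_j>.
Coefficients: <v, e_1> = 9/sqrt(5), <v, e_2> = 21/sqrt(45).
Square and sum: Σ |<v, e_j>|^2 = 26.
Compute ||v||^2 = v·v = 27.
Deficit = 27 − 26 = 1 ≥ 0, confirming Bessel's inequality. (The deficit equals ||v − Σ <v,e_j> e_j||^2, the squared distance from v to span{e_j}.)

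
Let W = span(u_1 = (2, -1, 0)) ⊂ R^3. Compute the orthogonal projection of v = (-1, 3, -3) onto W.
proj_W(v) = (-2, 1, 0)

Set up U = [u_1 | ... | u_1] ∈ R^(3×1). The projector onto W = col(U) is P = U (U^T U)^(-1) U^T.
Compute U^T U =
  [5],
and U^T v = (-5).
Solve U^T U · c = U^T v for the coefficients: c = (-1). The projection is proj_W(v) = U c.
Check: (v - proj_W(v)) · u_1 = 0  (should be 0).
Result: proj_W(v) = (-2, 1, 0).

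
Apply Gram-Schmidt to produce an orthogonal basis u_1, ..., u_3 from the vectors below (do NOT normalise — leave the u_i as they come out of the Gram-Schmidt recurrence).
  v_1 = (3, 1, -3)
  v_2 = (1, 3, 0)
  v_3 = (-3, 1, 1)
Orthogonal basis:
  u_1 = (3, 1, -3)
  u_2 = (1/19, 51/19, 18/19)
  u_3 = (-9/7, 3/7, -8/7)

Apply the Gram-Schmidt recurrence
  u_1 = v_1
  u_i = v_i − Σ_{j<i} ((v_i · u_j) / (u_j · u_j)) · u_j.

Step by step this gives:
  u_1 = (3, 1, -3)
  u_2 = (1/19, 51/19, 18/19)
  u_3 = (-9/7, 3/7, -8/7)

Orthogonality check:
  u_2 · u_1 = 0 (should be 0)
  u_3 · u_1 = 0 (should be 0)
  u_3 · u_2 = 0 (should be 0)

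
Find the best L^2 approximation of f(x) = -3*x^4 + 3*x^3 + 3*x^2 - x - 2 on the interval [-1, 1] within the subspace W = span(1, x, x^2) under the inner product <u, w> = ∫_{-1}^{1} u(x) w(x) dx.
g(x) = 3*x^2/7 + 4*x/5 - 61/35

The best approximation g ∈ W is the orthogonal projection of f onto W. Writing g = a_0 + a_1 x + a_2 x^2, the coefficients solve the normal equations G · a = b where
  G_{ij} = <φ_i, φ_j> and b_i = <f, φ_i>, with φ_0 = 1, φ_1 = x, φ_2 = x^2.
G =
  [2, 0, 2/3]
  [0, 2/3, 0]
  [2/3, 0, 2/5],
b = (-16/5, 8/15, -104/105).
Solving gives a_0 = -61/35, a_1 = 4/5, a_2 = 3/7, so
  g(x) = 3*x^2/7 + 4*x/5 - 61/35.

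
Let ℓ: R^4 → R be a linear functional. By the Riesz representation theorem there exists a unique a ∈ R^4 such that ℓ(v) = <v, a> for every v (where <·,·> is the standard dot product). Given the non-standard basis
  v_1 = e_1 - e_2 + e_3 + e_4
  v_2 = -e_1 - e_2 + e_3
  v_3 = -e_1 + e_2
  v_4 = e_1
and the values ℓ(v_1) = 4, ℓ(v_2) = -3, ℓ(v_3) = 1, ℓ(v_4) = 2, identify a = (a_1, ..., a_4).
a = (2, 3, 2, 3)

Write a = (a_1, ..., a_4) in the standard basis. For each basis vector v_i, ℓ(v_i) = <v_i, a> is a linear equation in the a_j's. Collect the n equations into a matrix system V a = ℓ, where row i of V is v_i (expressed in the standard basis). Since V is invertible (lower-triangular with 1s on the diagonal, up to permutation), solve by back-substitution:
  V =
[[1, -1, 1, 1],
 [-1, -1, 1, 0],
 [-1, 1, 0, 0],
 [1, 0, 0, 0]]
  V a = (4, -3, 1, 2)
Solving gives a = (2, 3, 2, 3).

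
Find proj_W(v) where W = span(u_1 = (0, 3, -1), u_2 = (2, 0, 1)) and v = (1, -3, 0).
proj_W(v) = (22/49, -129/49, 54/49)

Set up U = [u_1 | ... | u_2] ∈ R^(3×2). The projector onto W = col(U) is P = U (U^T U)^(-1) U^T.
Compute U^T U =
  [10, -1]
  [-1, 5],
and U^T v = (-9, 2).
Solve U^T U · c = U^T v for the coefficients: c = (-43/49, 11/49). The projection is proj_W(v) = U c.
Check: (v - proj_W(v)) · u_1 = 0  (should be 0).
Check: (v - proj_W(v)) · u_2 = 0  (should be 0).
Result: proj_W(v) = (22/49, -129/49, 54/49).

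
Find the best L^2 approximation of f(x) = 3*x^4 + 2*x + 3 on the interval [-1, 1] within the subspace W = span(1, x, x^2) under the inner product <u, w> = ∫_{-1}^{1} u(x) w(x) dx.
g(x) = 18*x^2/7 + 2*x + 96/35

The best approximation g ∈ W is the orthogonal projection of f onto W. Writing g = a_0 + a_1 x + a_2 x^2, the coefficients solve the normal equations G · a = b where
  G_{ij} = <φ_i, φ_j> and b_i = <f, φ_i>, with φ_0 = 1, φ_1 = x, φ_2 = x^2.
G =
  [2, 0, 2/3]
  [0, 2/3, 0]
  [2/3, 0, 2/5],
b = (36/5, 4/3, 20/7).
Solving gives a_0 = 96/35, a_1 = 2, a_2 = 18/7, so
  g(x) = 18*x^2/7 + 2*x + 96/35.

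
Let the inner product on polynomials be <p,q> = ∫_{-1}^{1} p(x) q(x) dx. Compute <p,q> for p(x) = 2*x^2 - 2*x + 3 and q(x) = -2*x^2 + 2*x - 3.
<p,q> = -454/15

Expand the product: p(x)·q(x) = -4*x^4 + 8*x^3 - 16*x^2 + 12*x - 9.
∫_{-1}^{1} of each monomial x^k gives [2/(k+1) if k even, 0 if k odd]. Integrating term-by-term (or equivalently evaluating the antiderivative F(x) = -4*x^5/5 + 2*x^4 - 16*x^3/3 + 6*x^2 - 9*x at the endpoints):
  F(1) − F(−1) = -107/15 − (347/15) = -454/15.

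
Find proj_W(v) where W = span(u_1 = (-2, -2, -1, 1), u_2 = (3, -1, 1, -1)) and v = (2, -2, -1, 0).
proj_W(v) = (10/7, -46/21, 11/42, -11/42)

Set up U = [u_1 | ... | u_2] ∈ R^(4×2). The projector onto W = col(U) is P = U (U^T U)^(-1) U^T.
Compute U^T U =
  [10, -6]
  [-6, 12],
and U^T v = (1, 7).
Solve U^T U · c = U^T v for the coefficients: c = (9/14, 19/21). The projection is proj_W(v) = U c.
Check: (v - proj_W(v)) · u_1 = 0  (should be 0).
Check: (v - proj_W(v)) · u_2 = 0  (should be 0).
Result: proj_W(v) = (10/7, -46/21, 11/42, -11/42).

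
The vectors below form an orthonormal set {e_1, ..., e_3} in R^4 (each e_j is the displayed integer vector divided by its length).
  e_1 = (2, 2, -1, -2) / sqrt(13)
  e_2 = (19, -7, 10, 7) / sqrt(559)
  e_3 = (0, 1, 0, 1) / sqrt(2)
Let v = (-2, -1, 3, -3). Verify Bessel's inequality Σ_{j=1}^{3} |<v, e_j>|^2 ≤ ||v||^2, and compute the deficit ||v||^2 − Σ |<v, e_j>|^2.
Σ |<v, e_j>|^2 = 411/43; ||v||^2 = 23; deficit = 578/43

Write each e_j = u_j / sqrt(<u_j, u_j>) where u_j is the displayed integer vector. Then <v, e_j> = <v, u_j> / sqrt(<u_j, u_j>), so |<v, e_j>|^2 = <v, u_j>^2 / <u_j, u_j>.
Coefficients: <v, e_1> = -3/sqrt(13), <v, e_2> = -22/sqrt(559), <v, e_3> = -4/sqrt(2).
Square and sum: Σ |<v, e_j>|^2 = 411/43.
Compute ||v||^2 = v·v = 23.
Deficit = 23 − 411/43 = 578/43 ≥ 0, confirming Bessel's inequality. (The deficit equals ||v − Σ <v,e_j> e_j||^2, the squared distance from v to span{e_j}.)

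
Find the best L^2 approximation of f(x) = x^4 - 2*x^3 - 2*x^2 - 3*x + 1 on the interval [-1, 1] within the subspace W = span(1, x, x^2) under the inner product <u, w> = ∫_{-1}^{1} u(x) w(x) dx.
g(x) = -8*x^2/7 - 21*x/5 + 32/35

The best approximation g ∈ W is the orthogonal projection of f onto W. Writing g = a_0 + a_1 x + a_2 x^2, the coefficients solve the normal equations G · a = b where
  G_{ij} = <φ_i, φ_j> and b_i = <f, φ_i>, with φ_0 = 1, φ_1 = x, φ_2 = x^2.
G =
  [2, 0, 2/3]
  [0, 2/3, 0]
  [2/3, 0, 2/5],
b = (16/15, -14/5, 16/105).
Solving gives a_0 = 32/35, a_1 = -21/5, a_2 = -8/7, so
  g(x) = -8*x^2/7 - 21*x/5 + 32/35.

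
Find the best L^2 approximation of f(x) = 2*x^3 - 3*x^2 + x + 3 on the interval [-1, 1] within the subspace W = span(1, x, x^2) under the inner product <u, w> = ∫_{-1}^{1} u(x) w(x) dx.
g(x) = -3*x^2 + 11*x/5 + 3

The best approximation g ∈ W is the orthogonal projection of f onto W. Writing g = a_0 + a_1 x + a_2 x^2, the coefficients solve the normal equations G · a = b where
  G_{ij} = <φ_i, φ_j> and b_i = <f, φ_i>, with φ_0 = 1, φ_1 = x, φ_2 = x^2.
G =
  [2, 0, 2/3]
  [0, 2/3, 0]
  [2/3, 0, 2/5],
b = (4, 22/15, 4/5).
Solving gives a_0 = 3, a_1 = 11/5, a_2 = -3, so
  g(x) = -3*x^2 + 11*x/5 + 3.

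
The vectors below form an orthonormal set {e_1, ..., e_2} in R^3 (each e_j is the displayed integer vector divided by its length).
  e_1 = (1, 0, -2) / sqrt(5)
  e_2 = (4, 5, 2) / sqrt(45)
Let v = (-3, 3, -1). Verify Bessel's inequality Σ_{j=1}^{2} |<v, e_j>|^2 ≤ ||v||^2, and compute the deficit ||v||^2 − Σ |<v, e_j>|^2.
Σ |<v, e_j>|^2 = 2/9; ||v||^2 = 19; deficit = 169/9

Write each e_j = u_j / sqrt(<u_j, u_j>) where u_j is the displayed integer vector. Then <v, e_j> = <v, u_j> / sqrt(<u_j, u_j>), so |<v, e_j>|^2 = <v, u_j>^2 / <u_j, u_j>.
Coefficients: <v, e_1> = -1/sqrt(5), <v, e_2> = 1/sqrt(45).
Square and sum: Σ |<v, e_j>|^2 = 2/9.
Compute ||v||^2 = v·v = 19.
Deficit = 19 − 2/9 = 169/9 ≥ 0, confirming Bessel's inequality. (The deficit equals ||v − Σ <v,e_j> e_j||^2, the squared distance from v to span{e_j}.)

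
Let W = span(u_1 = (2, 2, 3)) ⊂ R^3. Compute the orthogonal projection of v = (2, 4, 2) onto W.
proj_W(v) = (36/17, 36/17, 54/17)

Set up U = [u_1 | ... | u_1] ∈ R^(3×1). The projector onto W = col(U) is P = U (U^T U)^(-1) U^T.
Compute U^T U =
  [17],
and U^T v = (18).
Solve U^T U · c = U^T v for the coefficients: c = (18/17). The projection is proj_W(v) = U c.
Check: (v - proj_W(v)) · u_1 = 0  (should be 0).
Result: proj_W(v) = (36/17, 36/17, 54/17).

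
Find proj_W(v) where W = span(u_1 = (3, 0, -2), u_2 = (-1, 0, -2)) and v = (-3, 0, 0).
proj_W(v) = (-3, 0, 0)

Set up U = [u_1 | ... | u_2] ∈ R^(3×2). The projector onto W = col(U) is P = U (U^T U)^(-1) U^T.
Compute U^T U =
  [13, 1]
  [1, 5],
and U^T v = (-9, 3).
Solve U^T U · c = U^T v for the coefficients: c = (-3/4, 3/4). The projection is proj_W(v) = U c.
Check: (v - proj_W(v)) · u_1 = 0  (should be 0).
Check: (v - proj_W(v)) · u_2 = 0  (should be 0).
Result: proj_W(v) = (-3, 0, 0).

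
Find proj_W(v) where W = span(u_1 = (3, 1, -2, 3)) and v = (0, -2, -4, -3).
proj_W(v) = (-9/23, -3/23, 6/23, -9/23)

Set up U = [u_1 | ... | u_1] ∈ R^(4×1). The projector onto W = col(U) is P = U (U^T U)^(-1) U^T.
Compute U^T U =
  [23],
and U^T v = (-3).
Solve U^T U · c = U^T v for the coefficients: c = (-3/23). The projection is proj_W(v) = U c.
Check: (v - proj_W(v)) · u_1 = 0  (should be 0).
Result: proj_W(v) = (-9/23, -3/23, 6/23, -9/23).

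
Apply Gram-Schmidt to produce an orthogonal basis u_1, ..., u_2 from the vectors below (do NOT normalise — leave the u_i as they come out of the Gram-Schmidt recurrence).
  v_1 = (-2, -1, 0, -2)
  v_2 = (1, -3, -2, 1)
Orthogonal basis:
  u_1 = (-2, -1, 0, -2)
  u_2 = (7/9, -28/9, -2, 7/9)

Apply the Gram-Schmidt recurrence
  u_1 = v_1
  u_i = v_i − Σ_{j<i} ((v_i · u_j) / (u_j · u_j)) · u_j.

Step by step this gives:
  u_1 = (-2, -1, 0, -2)
  u_2 = (7/9, -28/9, -2, 7/9)

Orthogonality check:
  u_2 · u_1 = 0 (should be 0)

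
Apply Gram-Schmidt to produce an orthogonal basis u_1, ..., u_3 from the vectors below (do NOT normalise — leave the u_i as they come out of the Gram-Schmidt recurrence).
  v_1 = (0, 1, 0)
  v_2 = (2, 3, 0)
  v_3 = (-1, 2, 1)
Orthogonal basis:
  u_1 = (0, 1, 0)
  u_2 = (2, 0, 0)
  u_3 = (0, 0, 1)

Apply the Gram-Schmidt recurrence
  u_1 = v_1
  u_i = v_i − Σ_{j<i} ((v_i · u_j) / (u_j · u_j)) · u_j.

Step by step this gives:
  u_1 = (0, 1, 0)
  u_2 = (2, 0, 0)
  u_3 = (0, 0, 1)

Orthogonality check:
  u_2 · u_1 = 0 (should be 0)
  u_3 · u_1 = 0 (should be 0)
  u_3 · u_2 = 0 (should be 0)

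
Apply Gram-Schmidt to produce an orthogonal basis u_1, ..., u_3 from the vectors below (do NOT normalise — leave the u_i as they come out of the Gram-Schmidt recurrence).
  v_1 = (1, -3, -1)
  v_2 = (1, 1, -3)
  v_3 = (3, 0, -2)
Orthogonal basis:
  u_1 = (1, -3, -1)
  u_2 = (10/11, 14/11, -32/11)
  u_3 = (11/6, 11/30, 11/15)

Apply the Gram-Schmidt recurrence
  u_1 = v_1
  u_i = v_i − Σ_{j<i} ((v_i · u_j) / (u_j · u_j)) · u_j.

Step by step this gives:
  u_1 = (1, -3, -1)
  u_2 = (10/11, 14/11, -32/11)
  u_3 = (11/6, 11/30, 11/15)

Orthogonality check:
  u_2 · u_1 = 0 (should be 0)
  u_3 · u_1 = 0 (should be 0)
  u_3 · u_2 = 0 (should be 0)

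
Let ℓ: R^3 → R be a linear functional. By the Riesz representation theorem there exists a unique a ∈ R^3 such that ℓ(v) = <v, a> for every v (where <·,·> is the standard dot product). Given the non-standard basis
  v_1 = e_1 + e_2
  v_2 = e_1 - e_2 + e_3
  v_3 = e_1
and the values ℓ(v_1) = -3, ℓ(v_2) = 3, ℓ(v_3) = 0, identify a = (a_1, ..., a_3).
a = (0, -3, 0)

Write a = (a_1, ..., a_3) in the standard basis. For each basis vector v_i, ℓ(v_i) = <v_i, a> is a linear equation in the a_j's. Collect the n equations into a matrix system V a = ℓ, where row i of V is v_i (expressed in the standard basis). Since V is invertible (lower-triangular with 1s on the diagonal, up to permutation), solve by back-substitution:
  V =
[[1, 1, 0],
 [1, -1, 1],
 [1, 0, 0]]
  V a = (-3, 3, 0)
Solving gives a = (0, -3, 0).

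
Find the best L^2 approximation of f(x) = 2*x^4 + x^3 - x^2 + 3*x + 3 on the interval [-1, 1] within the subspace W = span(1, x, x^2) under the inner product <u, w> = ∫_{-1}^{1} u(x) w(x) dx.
g(x) = 5*x^2/7 + 18*x/5 + 99/35

The best approximation g ∈ W is the orthogonal projection of f onto W. Writing g = a_0 + a_1 x + a_2 x^2, the coefficients solve the normal equations G · a = b where
  G_{ij} = <φ_i, φ_j> and b_i = <f, φ_i>, with φ_0 = 1, φ_1 = x, φ_2 = x^2.
G =
  [2, 0, 2/3]
  [0, 2/3, 0]
  [2/3, 0, 2/5],
b = (92/15, 12/5, 76/35).
Solving gives a_0 = 99/35, a_1 = 18/5, a_2 = 5/7, so
  g(x) = 5*x^2/7 + 18*x/5 + 99/35.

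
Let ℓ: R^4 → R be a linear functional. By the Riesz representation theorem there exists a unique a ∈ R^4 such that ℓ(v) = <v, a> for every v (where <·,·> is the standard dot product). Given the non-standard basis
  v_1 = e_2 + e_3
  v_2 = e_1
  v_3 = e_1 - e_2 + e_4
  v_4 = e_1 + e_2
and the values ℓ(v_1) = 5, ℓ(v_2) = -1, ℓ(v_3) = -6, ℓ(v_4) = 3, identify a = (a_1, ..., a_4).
a = (-1, 4, 1, -1)

Write a = (a_1, ..., a_4) in the standard basis. For each basis vector v_i, ℓ(v_i) = <v_i, a> is a linear equation in the a_j's. Collect the n equations into a matrix system V a = ℓ, where row i of V is v_i (expressed in the standard basis). Since V is invertible (lower-triangular with 1s on the diagonal, up to permutation), solve by back-substitution:
  V =
[[0, 1, 1, 0],
 [1, 0, 0, 0],
 [1, -1, 0, 1],
 [1, 1, 0, 0]]
  V a = (5, -1, -6, 3)
Solving gives a = (-1, 4, 1, -1).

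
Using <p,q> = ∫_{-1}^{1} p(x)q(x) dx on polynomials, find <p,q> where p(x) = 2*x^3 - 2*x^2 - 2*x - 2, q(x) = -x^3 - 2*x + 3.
<p,q> = -1544/105

Expand the product: p(x)·q(x) = -2*x^6 + 2*x^5 - 2*x^4 + 12*x^3 - 2*x^2 - 2*x - 6.
∫_{-1}^{1} of each monomial x^k gives [2/(k+1) if k even, 0 if k odd]. Integrating term-by-term (or equivalently evaluating the antiderivative F(x) = -2*x^7/7 + x^6/3 - 2*x^5/5 + 3*x^4 - 2*x^3/3 - x^2 - 6*x at the endpoints):
  F(1) − F(−1) = -527/105 − (339/35) = -1544/105.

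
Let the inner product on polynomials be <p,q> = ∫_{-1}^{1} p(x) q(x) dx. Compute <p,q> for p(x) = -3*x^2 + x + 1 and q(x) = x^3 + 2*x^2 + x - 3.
<p,q> = 0

Expand the product: p(x)·q(x) = -3*x^5 - 5*x^4 + 12*x^2 - 2*x - 3.
∫_{-1}^{1} of each monomial x^k gives [2/(k+1) if k even, 0 if k odd]. Integrating term-by-term (or equivalently evaluating the antiderivative F(x) = -x^6/2 - x^5 + 4*x^3 - x^2 - 3*x at the endpoints):
  F(1) − F(−1) = -3/2 − (-3/2) = 0.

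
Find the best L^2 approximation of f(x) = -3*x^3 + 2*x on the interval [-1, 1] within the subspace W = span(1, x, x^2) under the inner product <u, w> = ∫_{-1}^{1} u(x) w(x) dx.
g(x) = x/5

The best approximation g ∈ W is the orthogonal projection of f onto W. Writing g = a_0 + a_1 x + a_2 x^2, the coefficients solve the normal equations G · a = b where
  G_{ij} = <φ_i, φ_j> and b_i = <f, φ_i>, with φ_0 = 1, φ_1 = x, φ_2 = x^2.
G =
  [2, 0, 2/3]
  [0, 2/3, 0]
  [2/3, 0, 2/5],
b = (0, 2/15, 0).
Solving gives a_0 = 0, a_1 = 1/5, a_2 = 0, so
  g(x) = x/5.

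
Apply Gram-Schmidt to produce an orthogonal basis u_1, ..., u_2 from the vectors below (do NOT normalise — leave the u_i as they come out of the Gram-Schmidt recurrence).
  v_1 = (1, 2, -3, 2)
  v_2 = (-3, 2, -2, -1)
Orthogonal basis:
  u_1 = (1, 2, -3, 2)
  u_2 = (-59/18, 13/9, -7/6, -14/9)

Apply the Gram-Schmidt recurrence
  u_1 = v_1
  u_i = v_i − Σ_{j<i} ((v_i · u_j) / (u_j · u_j)) · u_j.

Step by step this gives:
  u_1 = (1, 2, -3, 2)
  u_2 = (-59/18, 13/9, -7/6, -14/9)

Orthogonality check:
  u_2 · u_1 = 0 (should be 0)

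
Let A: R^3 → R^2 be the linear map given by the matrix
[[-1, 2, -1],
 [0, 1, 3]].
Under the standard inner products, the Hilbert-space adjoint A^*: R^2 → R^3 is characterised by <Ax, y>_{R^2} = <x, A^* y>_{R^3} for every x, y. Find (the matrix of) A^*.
A^* = A^T =
[[-1, 0],
 [2, 1],
 [-1, 3]]

For real matrices with standard dot products, the defining identity <Ax, y> = <x, A^* y> gives (Ax)^T y = x^T (A^*) y, i.e. x^T A^T y = x^T (A^*) y. Since this holds for all x, y, we must have A^* = A^T. Therefore
A^* =
[[-1, 0],
 [2, 1],
 [-1, 3]].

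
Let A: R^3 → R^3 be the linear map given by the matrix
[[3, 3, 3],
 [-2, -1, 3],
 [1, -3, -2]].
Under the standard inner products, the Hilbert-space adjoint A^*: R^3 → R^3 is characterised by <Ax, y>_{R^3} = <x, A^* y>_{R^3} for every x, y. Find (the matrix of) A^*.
A^* = A^T =
[[3, -2, 1],
 [3, -1, -3],
 [3, 3, -2]]

For real matrices with standard dot products, the defining identity <Ax, y> = <x, A^* y> gives (Ax)^T y = x^T (A^*) y, i.e. x^T A^T y = x^T (A^*) y. Since this holds for all x, y, we must have A^* = A^T. Therefore
A^* =
[[3, -2, 1],
 [3, -1, -3],
 [3, 3, -2]].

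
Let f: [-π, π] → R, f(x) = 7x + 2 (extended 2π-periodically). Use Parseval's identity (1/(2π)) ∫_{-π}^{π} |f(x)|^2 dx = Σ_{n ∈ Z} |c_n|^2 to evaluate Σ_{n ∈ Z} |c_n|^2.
Σ |c_n|^2 = 49π^2/3 + 4

Expand and integrate term by term over [-π, π]:
  ∫ (7x)^2 dx = 49·(2π^3/3); ∫ 2·7·(2)·x dx = 0 (odd integrand); ∫ 2^2 dx = 4·2π.
So (1/(2π)) ∫_{-π}^{π} (7x + 2)^2 dx = 49π^2/3 + 4 = 49π^2/3 + 4.
Parseval ⇒ Σ |c_n|^2 = 49π^2/3 + 4.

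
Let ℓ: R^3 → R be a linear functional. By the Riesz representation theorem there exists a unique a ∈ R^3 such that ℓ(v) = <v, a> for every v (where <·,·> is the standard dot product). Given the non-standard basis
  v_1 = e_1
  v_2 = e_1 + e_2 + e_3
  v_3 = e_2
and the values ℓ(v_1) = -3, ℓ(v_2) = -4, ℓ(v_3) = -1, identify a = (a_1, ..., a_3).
a = (-3, -1, 0)

Write a = (a_1, ..., a_3) in the standard basis. For each basis vector v_i, ℓ(v_i) = <v_i, a> is a linear equation in the a_j's. Collect the n equations into a matrix system V a = ℓ, where row i of V is v_i (expressed in the standard basis). Since V is invertible (lower-triangular with 1s on the diagonal, up to permutation), solve by back-substitution:
  V =
[[1, 0, 0],
 [1, 1, 1],
 [0, 1, 0]]
  V a = (-3, -4, -1)
Solving gives a = (-3, -1, 0).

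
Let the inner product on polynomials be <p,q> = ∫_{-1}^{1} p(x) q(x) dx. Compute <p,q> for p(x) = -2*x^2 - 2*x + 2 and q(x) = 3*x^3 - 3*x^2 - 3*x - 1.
<p,q> = -8/3

Expand the product: p(x)·q(x) = -6*x^5 + 18*x^3 + 2*x^2 - 4*x - 2.
∫_{-1}^{1} of each monomial x^k gives [2/(k+1) if k even, 0 if k odd]. Integrating term-by-term (or equivalently evaluating the antiderivative F(x) = -x^6 + 9*x^4/2 + 2*x^3/3 - 2*x^2 - 2*x at the endpoints):
  F(1) − F(−1) = 1/6 − (17/6) = -8/3.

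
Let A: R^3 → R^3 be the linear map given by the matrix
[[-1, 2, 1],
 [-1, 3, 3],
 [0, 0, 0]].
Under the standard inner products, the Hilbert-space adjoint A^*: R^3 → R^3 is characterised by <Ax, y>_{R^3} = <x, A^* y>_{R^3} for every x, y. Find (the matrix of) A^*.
A^* = A^T =
[[-1, -1, 0],
 [2, 3, 0],
 [1, 3, 0]]

For real matrices with standard dot products, the defining identity <Ax, y> = <x, A^* y> gives (Ax)^T y = x^T (A^*) y, i.e. x^T A^T y = x^T (A^*) y. Since this holds for all x, y, we must have A^* = A^T. Therefore
A^* =
[[-1, -1, 0],
 [2, 3, 0],
 [1, 3, 0]].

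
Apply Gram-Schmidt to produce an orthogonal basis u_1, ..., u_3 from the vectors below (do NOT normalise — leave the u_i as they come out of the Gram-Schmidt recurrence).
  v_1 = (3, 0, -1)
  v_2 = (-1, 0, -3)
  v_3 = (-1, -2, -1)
Orthogonal basis:
  u_1 = (3, 0, -1)
  u_2 = (-1, 0, -3)
  u_3 = (0, -2, 0)

Apply the Gram-Schmidt recurrence
  u_1 = v_1
  u_i = v_i − Σ_{j<i} ((v_i · u_j) / (u_j · u_j)) · u_j.

Step by step this gives:
  u_1 = (3, 0, -1)
  u_2 = (-1, 0, -3)
  u_3 = (0, -2, 0)

Orthogonality check:
  u_2 · u_1 = 0 (should be 0)
  u_3 · u_1 = 0 (should be 0)
  u_3 · u_2 = 0 (should be 0)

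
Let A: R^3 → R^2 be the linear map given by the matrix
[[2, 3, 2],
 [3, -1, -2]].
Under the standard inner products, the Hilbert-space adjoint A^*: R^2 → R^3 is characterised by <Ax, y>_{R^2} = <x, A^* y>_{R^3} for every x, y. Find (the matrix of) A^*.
A^* = A^T =
[[2, 3],
 [3, -1],
 [2, -2]]

For real matrices with standard dot products, the defining identity <Ax, y> = <x, A^* y> gives (Ax)^T y = x^T (A^*) y, i.e. x^T A^T y = x^T (A^*) y. Since this holds for all x, y, we must have A^* = A^T. Therefore
A^* =
[[2, 3],
 [3, -1],
 [2, -2]].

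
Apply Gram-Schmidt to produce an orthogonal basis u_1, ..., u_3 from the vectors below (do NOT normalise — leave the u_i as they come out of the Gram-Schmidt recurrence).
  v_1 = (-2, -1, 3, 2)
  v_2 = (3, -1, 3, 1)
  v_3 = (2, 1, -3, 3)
Orthogonal basis:
  u_1 = (-2, -1, 3, 2)
  u_2 = (11/3, -2/3, 2, 1/3)
  u_3 = (125/162, 50/81, -50/27, 625/162)

Apply the Gram-Schmidt recurrence
  u_1 = v_1
  u_i = v_i − Σ_{j<i} ((v_i · u_j) / (u_j · u_j)) · u_j.

Step by step this gives:
  u_1 = (-2, -1, 3, 2)
  u_2 = (11/3, -2/3, 2, 1/3)
  u_3 = (125/162, 50/81, -50/27, 625/162)

Orthogonality check:
  u_2 · u_1 = 0 (should be 0)
  u_3 · u_1 = 0 (should be 0)
  u_3 · u_2 = 0 (should be 0)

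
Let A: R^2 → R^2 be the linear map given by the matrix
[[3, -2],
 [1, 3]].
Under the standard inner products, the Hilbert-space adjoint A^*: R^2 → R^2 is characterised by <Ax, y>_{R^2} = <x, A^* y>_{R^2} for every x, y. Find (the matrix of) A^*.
A^* = A^T =
[[3, 1],
 [-2, 3]]

For real matrices with standard dot products, the defining identity <Ax, y> = <x, A^* y> gives (Ax)^T y = x^T (A^*) y, i.e. x^T A^T y = x^T (A^*) y. Since this holds for all x, y, we must have A^* = A^T. Therefore
A^* =
[[3, 1],
 [-2, 3]].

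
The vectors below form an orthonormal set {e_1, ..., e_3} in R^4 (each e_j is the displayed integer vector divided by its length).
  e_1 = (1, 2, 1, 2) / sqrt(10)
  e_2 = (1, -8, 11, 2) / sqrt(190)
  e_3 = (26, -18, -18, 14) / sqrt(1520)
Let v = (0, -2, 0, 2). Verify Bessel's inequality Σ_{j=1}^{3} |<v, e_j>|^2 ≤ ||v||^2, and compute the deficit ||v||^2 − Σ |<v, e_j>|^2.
Σ |<v, e_j>|^2 = 24/5; ||v||^2 = 8; deficit = 16/5

Write each e_j = u_j / sqrt(<u_j, u_j>) where u_j is the displayed integer vector. Then <v, e_j> = <v, u_j> / sqrt(<u_j, u_j>), so |<v, e_j>|^2 = <v, u_j>^2 / <u_j, u_j>.
Coefficients: <v, e_1> = 0/sqrt(10), <v, e_2> = 20/sqrt(190), <v, e_3> = 64/sqrt(1520).
Square and sum: Σ |<v, e_j>|^2 = 24/5.
Compute ||v||^2 = v·v = 8.
Deficit = 8 − 24/5 = 16/5 ≥ 0, confirming Bessel's inequality. (The deficit equals ||v − Σ <v,e_j> e_j||^2, the squared distance from v to span{e_j}.)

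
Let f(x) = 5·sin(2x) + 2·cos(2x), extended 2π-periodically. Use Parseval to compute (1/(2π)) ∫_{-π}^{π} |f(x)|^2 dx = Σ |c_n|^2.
Σ |c_n|^2 = 29/2

Expand |f|^2 and use orthogonality of {sin(nx), cos(mx)} on [-π, π]:
  ∫_{-π}^{π} sin(nx)^2 dx = π, ∫ cos(mx)^2 dx = π, and cross terms integrate to 0.
So ∫_{-π}^{π} f(x)^2 dx = 5^2 · π + 2^2 · π = (25 + 4)π.
Divide by 2π: (25 + 4)/2 = 29/2.
By Parseval, this equals Σ |c_n|^2.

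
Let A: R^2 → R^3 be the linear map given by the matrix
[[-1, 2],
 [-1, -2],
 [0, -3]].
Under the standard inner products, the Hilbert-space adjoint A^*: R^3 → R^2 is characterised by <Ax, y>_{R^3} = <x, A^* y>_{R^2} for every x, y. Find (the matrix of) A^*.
A^* = A^T =
[[-1, -1, 0],
 [2, -2, -3]]

For real matrices with standard dot products, the defining identity <Ax, y> = <x, A^* y> gives (Ax)^T y = x^T (A^*) y, i.e. x^T A^T y = x^T (A^*) y. Since this holds for all x, y, we must have A^* = A^T. Therefore
A^* =
[[-1, -1, 0],
 [2, -2, -3]].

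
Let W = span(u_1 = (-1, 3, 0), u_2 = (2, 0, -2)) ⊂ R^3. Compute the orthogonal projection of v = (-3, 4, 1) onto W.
proj_W(v) = (-51/19, 78/19, 25/19)

Set up U = [u_1 | ... | u_2] ∈ R^(3×2). The projector onto W = col(U) is P = U (U^T U)^(-1) U^T.
Compute U^T U =
  [10, -2]
  [-2, 8],
and U^T v = (15, -8).
Solve U^T U · c = U^T v for the coefficients: c = (26/19, -25/38). The projection is proj_W(v) = U c.
Check: (v - proj_W(v)) · u_1 = 0  (should be 0).
Check: (v - proj_W(v)) · u_2 = 0  (should be 0).
Result: proj_W(v) = (-51/19, 78/19, 25/19).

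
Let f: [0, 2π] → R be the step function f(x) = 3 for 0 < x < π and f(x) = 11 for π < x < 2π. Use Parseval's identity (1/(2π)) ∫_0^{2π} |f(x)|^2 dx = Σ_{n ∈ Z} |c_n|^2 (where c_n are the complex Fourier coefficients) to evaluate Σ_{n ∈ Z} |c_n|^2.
Σ |c_n|^2 = 65

Parseval equates the L^2 energy of f (normalised by 1/(2π)) with the ℓ^2 sum of its Fourier coefficients: (1/(2π)) ∫_0^{2π} |f|^2 = Σ |c_n|^2.
Compute the left side: (1/(2π)) [∫_0^π 3^2 dx + ∫_π^{2π} 11^2 dx] = (1/(2π)) · (9π + 121π) = (9 + 121)/2 = 65.
So Σ_{n ∈ Z} |c_n|^2 = 65.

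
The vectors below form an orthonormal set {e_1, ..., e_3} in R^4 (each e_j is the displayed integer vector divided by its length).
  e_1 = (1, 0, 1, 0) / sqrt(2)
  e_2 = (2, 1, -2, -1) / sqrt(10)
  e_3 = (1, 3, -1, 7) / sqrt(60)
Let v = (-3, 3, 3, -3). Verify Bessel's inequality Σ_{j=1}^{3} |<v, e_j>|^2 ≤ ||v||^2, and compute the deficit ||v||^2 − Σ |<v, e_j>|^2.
Σ |<v, e_j>|^2 = 9; ||v||^2 = 36; deficit = 27

Write each e_j = u_j / sqrt(<u_j, u_j>) where u_j is the displayed integer vector. Then <v, e_j> = <v, u_j> / sqrt(<u_j, u_j>), so |<v, e_j>|^2 = <v, u_j>^2 / <u_j, u_j>.
Coefficients: <v, e_1> = 0/sqrt(2), <v, e_2> = -6/sqrt(10), <v, e_3> = -18/sqrt(60).
Square and sum: Σ |<v, e_j>|^2 = 9.
Compute ||v||^2 = v·v = 36.
Deficit = 36 − 9 = 27 ≥ 0, confirming Bessel's inequality. (The deficit equals ||v − Σ <v,e_j> e_j||^2, the squared distance from v to span{e_j}.)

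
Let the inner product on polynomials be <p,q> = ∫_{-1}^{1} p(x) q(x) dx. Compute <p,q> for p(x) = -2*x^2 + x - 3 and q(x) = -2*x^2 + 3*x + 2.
<p,q> = -106/15

Expand the product: p(x)·q(x) = 4*x^4 - 8*x^3 + 5*x^2 - 7*x - 6.
∫_{-1}^{1} of each monomial x^k gives [2/(k+1) if k even, 0 if k odd]. Integrating term-by-term (or equivalently evaluating the antiderivative F(x) = 4*x^5/5 - 2*x^4 + 5*x^3/3 - 7*x^2/2 - 6*x at the endpoints):
  F(1) − F(−1) = -271/30 − (-59/30) = -106/15.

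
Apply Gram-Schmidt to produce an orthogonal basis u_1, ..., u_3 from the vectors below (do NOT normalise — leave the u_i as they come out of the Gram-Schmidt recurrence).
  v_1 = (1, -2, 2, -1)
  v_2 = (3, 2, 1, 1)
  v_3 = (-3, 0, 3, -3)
Orthogonal basis:
  u_1 = (1, -2, 2, -1)
  u_2 = (3, 2, 1, 1)
  u_3 = (-9/5, 12/5, 12/5, -9/5)

Apply the Gram-Schmidt recurrence
  u_1 = v_1
  u_i = v_i − Σ_{j<i} ((v_i · u_j) / (u_j · u_j)) · u_j.

Step by step this gives:
  u_1 = (1, -2, 2, -1)
  u_2 = (3, 2, 1, 1)
  u_3 = (-9/5, 12/5, 12/5, -9/5)

Orthogonality check:
  u_2 · u_1 = 0 (should be 0)
  u_3 · u_1 = 0 (should be 0)
  u_3 · u_2 = 0 (should be 0)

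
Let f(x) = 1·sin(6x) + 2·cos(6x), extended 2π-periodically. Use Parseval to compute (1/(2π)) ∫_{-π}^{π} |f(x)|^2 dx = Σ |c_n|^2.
Σ |c_n|^2 = 5/2

Expand |f|^2 and use orthogonality of {sin(nx), cos(mx)} on [-π, π]:
  ∫_{-π}^{π} sin(nx)^2 dx = π, ∫ cos(mx)^2 dx = π, and cross terms integrate to 0.
So ∫_{-π}^{π} f(x)^2 dx = 1^2 · π + 2^2 · π = (1 + 4)π.
Divide by 2π: (1 + 4)/2 = 5/2.
By Parseval, this equals Σ |c_n|^2.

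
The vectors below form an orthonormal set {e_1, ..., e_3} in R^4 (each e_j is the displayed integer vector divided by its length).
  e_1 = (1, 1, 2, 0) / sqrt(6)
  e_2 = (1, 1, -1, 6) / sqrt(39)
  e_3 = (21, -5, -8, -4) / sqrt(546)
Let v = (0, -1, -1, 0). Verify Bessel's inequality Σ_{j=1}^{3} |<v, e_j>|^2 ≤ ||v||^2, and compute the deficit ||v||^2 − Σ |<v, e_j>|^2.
Σ |<v, e_j>|^2 = 38/21; ||v||^2 = 2; deficit = 4/21

Write each e_j = u_j / sqrt(<u_j, u_j>) where u_j is the displayed integer vector. Then <v, e_j> = <v, u_j> / sqrt(<u_j, u_j>), so |<v, e_j>|^2 = <v, u_j>^2 / <u_j, u_j>.
Coefficients: <v, e_1> = -3/sqrt(6), <v, e_2> = 0/sqrt(39), <v, e_3> = 13/sqrt(546).
Square and sum: Σ |<v, e_j>|^2 = 38/21.
Compute ||v||^2 = v·v = 2.
Deficit = 2 − 38/21 = 4/21 ≥ 0, confirming Bessel's inequality. (The deficit equals ||v − Σ <v,e_j> e_j||^2, the squared distance from v to span{e_j}.)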